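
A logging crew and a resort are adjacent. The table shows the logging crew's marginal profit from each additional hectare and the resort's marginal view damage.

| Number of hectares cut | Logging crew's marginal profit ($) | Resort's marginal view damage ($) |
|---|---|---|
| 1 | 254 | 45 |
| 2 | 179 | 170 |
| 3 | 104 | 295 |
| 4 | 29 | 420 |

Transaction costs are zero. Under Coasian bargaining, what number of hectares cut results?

2

Bargaining reaches the level where marginal profit last exceeds marginal view damage.
That holds through level 2 (179 ≥ 170) but not at 3 (104 < 295).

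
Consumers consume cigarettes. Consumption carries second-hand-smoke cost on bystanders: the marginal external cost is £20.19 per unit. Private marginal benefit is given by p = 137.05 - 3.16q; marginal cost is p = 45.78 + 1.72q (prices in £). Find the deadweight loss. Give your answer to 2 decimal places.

Market equilibrium (private): 45.78 + 1.72q = 137.05 - 3.16q → q_m = 18.7029.
Social marginal benefit = demand − MEC = 116.86 - 3.16q.
Set SMB = MC: 116.86 - 3.16q = 45.78 + 1.72q → q* = 14.5656.
Height of the DWL triangle at q_m is MC(q_m) − SMB(q_m) = MEC(q_m) = 20.1900.
DWL = ½ × 4.1373 × 20.1900 = 41.7660.

DWL = £41.77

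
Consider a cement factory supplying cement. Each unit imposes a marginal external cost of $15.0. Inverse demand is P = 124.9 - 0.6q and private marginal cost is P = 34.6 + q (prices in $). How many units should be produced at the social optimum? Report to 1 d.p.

q* = 47.1

Social marginal cost = private MC + MEC = 49.6 + q.
Set SMC = demand: 49.6 + q = 124.9 - 0.6q → q* = 47.0625.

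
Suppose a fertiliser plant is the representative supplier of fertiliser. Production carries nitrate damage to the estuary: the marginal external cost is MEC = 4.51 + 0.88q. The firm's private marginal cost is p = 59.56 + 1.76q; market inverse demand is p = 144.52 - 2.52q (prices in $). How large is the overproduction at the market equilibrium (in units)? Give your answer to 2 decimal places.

Market equilibrium (private): 59.56 + 1.76q = 144.52 - 2.52q → q_m = 19.8505.
Social marginal cost = private MC + MEC = 64.07 + 2.64q.
Set SMC = demand: 64.07 + 2.64q = 144.52 - 2.52q → q* = 15.5911.
Gap = |19.8505 − 15.5911| = 4.2594.

4.26 units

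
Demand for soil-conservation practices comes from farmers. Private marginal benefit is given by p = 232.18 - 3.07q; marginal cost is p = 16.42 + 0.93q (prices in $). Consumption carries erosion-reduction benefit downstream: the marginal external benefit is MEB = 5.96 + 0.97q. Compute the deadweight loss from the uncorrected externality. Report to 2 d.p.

Market equilibrium (private): 16.42 + 0.93q = 232.18 - 3.07q → q_m = 53.9400.
Social marginal benefit = demand + MEB = 238.14 - 2.10q.
Set SMB = MC: 238.14 - 2.10q = 16.42 + 0.93q → q* = 73.1749.
Height of the DWL triangle at q_m is SMB(q_m) − MC(q_m) = MEB(q_m) = 58.2818.
DWL = ½ × 19.2349 × 58.2818 = 560.5223.

DWL = $560.52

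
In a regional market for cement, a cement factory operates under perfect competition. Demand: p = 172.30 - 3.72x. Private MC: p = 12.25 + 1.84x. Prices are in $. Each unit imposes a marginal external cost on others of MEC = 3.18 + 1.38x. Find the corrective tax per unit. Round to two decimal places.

Social marginal cost = private MC + MEC = 15.43 + 3.22x.
Set SMC = demand: 15.43 + 3.22x = 172.30 - 3.72x → x* = 22.6037.
The Pigouvian tax equals MEC at x*: 3.18 + 1.38×22.6037 = 34.3731.

tax = $34.37 per unit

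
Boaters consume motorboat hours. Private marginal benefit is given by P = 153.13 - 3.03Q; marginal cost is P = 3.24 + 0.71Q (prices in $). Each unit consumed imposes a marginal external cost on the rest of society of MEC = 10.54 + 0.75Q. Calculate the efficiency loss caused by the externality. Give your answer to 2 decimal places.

DWL = $183.54

Market equilibrium (private): 3.24 + 0.71Q = 153.13 - 3.03Q → Q_m = 40.0775.
Social marginal benefit = demand − MEC = 142.59 - 3.78Q.
Set SMB = MC: 142.59 - 3.78Q = 3.24 + 0.71Q → Q* = 31.0356.
Height of the DWL triangle at Q_m is MC(Q_m) − SMB(Q_m) = MEC(Q_m) = 40.5982.
DWL = ½ × 9.0419 × 40.5982 = 183.5424.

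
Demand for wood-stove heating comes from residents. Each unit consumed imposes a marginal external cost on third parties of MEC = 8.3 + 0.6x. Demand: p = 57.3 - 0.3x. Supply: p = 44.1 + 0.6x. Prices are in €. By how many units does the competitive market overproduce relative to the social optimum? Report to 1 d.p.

Market equilibrium (private): 44.1 + 0.6x = 57.3 - 0.3x → x_m = 14.6667.
Social marginal benefit = demand − MEC = 49.0 - 0.9x.
Set SMB = MC: 49.0 - 0.9x = 44.1 + 0.6x → x* = 3.2667.
Gap = |14.6667 − 3.2667| = 11.4000.

11.4 units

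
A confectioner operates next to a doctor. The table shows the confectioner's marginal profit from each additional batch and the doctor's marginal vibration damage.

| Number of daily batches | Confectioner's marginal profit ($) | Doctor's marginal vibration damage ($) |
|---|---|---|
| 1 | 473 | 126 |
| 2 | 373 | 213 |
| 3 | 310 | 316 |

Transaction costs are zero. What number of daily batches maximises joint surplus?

2

Bargaining reaches the level where marginal profit last exceeds marginal vibration damage.
That holds through level 2 (373 ≥ 213) but not at 3 (310 < 316).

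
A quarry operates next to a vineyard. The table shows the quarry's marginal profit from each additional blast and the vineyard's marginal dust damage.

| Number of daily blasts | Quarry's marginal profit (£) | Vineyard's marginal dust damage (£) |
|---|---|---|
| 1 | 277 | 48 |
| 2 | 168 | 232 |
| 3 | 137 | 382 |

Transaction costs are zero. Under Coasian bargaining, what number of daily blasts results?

Bargaining reaches the level where marginal profit last exceeds marginal dust damage.
That holds through level 1 (277 ≥ 48) but not at 2 (168 < 232).

1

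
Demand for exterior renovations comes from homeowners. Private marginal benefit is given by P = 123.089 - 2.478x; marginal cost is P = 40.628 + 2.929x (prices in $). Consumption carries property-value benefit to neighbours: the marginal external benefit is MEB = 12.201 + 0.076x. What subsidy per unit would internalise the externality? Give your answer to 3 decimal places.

Social marginal benefit = demand + MEB = 135.290 - 2.402x.
Set SMB = MC: 135.290 - 2.402x = 40.628 + 2.929x → x* = 17.7569.
The Pigouvian subsidy equals MEB at x*: 12.201 + 0.076×17.7569 = 13.5505.

subsidy = $13.551 per unit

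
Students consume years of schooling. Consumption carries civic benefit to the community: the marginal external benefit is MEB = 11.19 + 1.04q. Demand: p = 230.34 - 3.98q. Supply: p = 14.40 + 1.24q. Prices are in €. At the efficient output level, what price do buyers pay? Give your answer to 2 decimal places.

P = €14.08

Social marginal benefit = demand + MEB = 241.53 - 2.94q.
Set SMB = MC: 241.53 - 2.94q = 14.40 + 1.24q → q* = 54.3373.
Consumer price on the demand curve at q*: 230.34 − 3.98×54.3373 = 14.0775.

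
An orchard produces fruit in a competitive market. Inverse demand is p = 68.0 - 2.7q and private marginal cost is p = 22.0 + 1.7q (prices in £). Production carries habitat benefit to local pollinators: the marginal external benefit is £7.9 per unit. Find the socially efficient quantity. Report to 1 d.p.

q* = 12.3

Social marginal cost = private MC − MEB = 14.1 + 1.7q.
Set SMC = demand: 14.1 + 1.7q = 68.0 - 2.7q → q* = 12.2500.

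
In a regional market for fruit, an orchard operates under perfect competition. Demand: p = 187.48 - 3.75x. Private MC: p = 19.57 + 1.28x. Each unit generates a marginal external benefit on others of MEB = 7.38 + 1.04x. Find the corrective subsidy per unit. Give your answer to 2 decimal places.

Social marginal cost = private MC − MEB = 12.19 + 0.24x.
Set SMC = demand: 12.19 + 0.24x = 187.48 - 3.75x → x* = 43.9323.
The Pigouvian subsidy equals MEB at x*: 7.38 + 1.04×43.9323 = 53.0696.

subsidy = 53.07 per unit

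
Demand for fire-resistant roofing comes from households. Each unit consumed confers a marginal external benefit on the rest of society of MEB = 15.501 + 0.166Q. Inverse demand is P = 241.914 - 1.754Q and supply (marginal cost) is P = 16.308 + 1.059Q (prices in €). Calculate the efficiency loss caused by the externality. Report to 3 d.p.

Market equilibrium (private): 16.308 + 1.059Q = 241.914 - 1.754Q → Q_m = 80.2012.
Social marginal benefit = demand + MEB = 257.415 - 1.588Q.
Set SMB = MC: 257.415 - 1.588Q = 16.308 + 1.059Q → Q* = 91.0869.
The loss is the area between SMB and MC from Q* to Q_m; with linear curves that's a triangle of height MEB(Q_m).
DWL = ½ × 10.8857 × 28.8144 = 156.8325.

DWL = €156.832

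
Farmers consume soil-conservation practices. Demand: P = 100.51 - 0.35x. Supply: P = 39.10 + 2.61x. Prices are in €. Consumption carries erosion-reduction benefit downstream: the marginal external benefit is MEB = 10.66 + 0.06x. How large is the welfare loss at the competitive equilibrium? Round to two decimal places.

DWL = €24.44

Market equilibrium (private): 39.10 + 2.61x = 100.51 - 0.35x → x_m = 20.7466.
Social marginal benefit = demand + MEB = 111.17 - 0.29x.
Set SMB = MC: 111.17 - 0.29x = 39.10 + 2.61x → x* = 24.8517.
The welfare-loss triangle has base |x_m − x*| and height MEB(x_m) (the vertical gap between SMB and MC is zero at x* and MEB at x_m).
DWL = ½ × 4.1051 × 11.9048 = 24.4352.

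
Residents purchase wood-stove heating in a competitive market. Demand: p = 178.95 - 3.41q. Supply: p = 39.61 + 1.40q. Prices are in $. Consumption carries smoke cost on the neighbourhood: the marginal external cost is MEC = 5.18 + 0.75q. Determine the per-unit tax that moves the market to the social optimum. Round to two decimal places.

tax = $23.28 per unit

Social marginal benefit = demand − MEC = 173.77 - 4.16q.
Set SMB = MC: 173.77 - 4.16q = 39.61 + 1.40q → q* = 24.1295.
The Pigouvian tax equals MEC at q*: 5.18 + 0.75×24.1295 = 23.2771.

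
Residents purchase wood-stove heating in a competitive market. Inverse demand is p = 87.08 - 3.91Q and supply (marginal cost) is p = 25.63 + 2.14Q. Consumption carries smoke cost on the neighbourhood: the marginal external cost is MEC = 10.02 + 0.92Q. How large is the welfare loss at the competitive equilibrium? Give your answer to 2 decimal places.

Market equilibrium (private): 25.63 + 2.14Q = 87.08 - 3.91Q → Q_m = 10.1570.
Social marginal benefit = demand − MEC = 77.06 - 4.83Q.
Set SMB = MC: 77.06 - 4.83Q = 25.63 + 2.14Q → Q* = 7.3788.
The loss is the area between SMB and MC from Q* to Q_m; with linear curves that's a triangle of height MEC(Q_m).
DWL = ½ × 2.7782 × 19.3645 = 26.8992.

DWL = 26.90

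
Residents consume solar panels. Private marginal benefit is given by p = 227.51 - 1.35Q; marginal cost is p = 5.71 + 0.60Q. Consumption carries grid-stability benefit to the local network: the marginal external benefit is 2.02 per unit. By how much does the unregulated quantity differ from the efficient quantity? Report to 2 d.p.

1.04 units

Market equilibrium (private): 5.71 + 0.60Q = 227.51 - 1.35Q → Q_m = 113.7436.
Social marginal benefit = demand + MEB = 229.53 - 1.35Q.
Set SMB = MC: 229.53 - 1.35Q = 5.71 + 0.60Q → Q* = 114.7795.
Gap = |113.7436 − 114.7795| = 1.0359.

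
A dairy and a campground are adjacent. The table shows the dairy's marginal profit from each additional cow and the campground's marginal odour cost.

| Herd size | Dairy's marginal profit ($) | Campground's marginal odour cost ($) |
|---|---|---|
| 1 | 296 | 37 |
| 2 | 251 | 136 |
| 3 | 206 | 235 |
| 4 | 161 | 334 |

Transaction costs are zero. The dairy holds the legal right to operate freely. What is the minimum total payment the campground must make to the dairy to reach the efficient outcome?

$367

Left alone the dairy would choose level 4 (marginal profit stays positive).
Efficient level: k* = 2 (marginal profit ≥ marginal odour cost through 2).
The campground must at least cover the dairy's forgone profit from cutting 4→2: 206 + 161 = 367.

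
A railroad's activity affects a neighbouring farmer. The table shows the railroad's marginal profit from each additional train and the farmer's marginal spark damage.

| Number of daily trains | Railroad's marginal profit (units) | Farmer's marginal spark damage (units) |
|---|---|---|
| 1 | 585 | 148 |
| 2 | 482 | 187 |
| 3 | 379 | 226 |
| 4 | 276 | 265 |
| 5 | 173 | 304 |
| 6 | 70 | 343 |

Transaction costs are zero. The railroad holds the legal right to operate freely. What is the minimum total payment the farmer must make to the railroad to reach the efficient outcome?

Left alone the railroad would choose level 6 (marginal profit stays positive).
Efficient level: k* = 4 (marginal profit ≥ marginal spark damage through 4).
The farmer must at least cover the railroad's forgone profit from cutting 6→4: 173 + 70 = 243.

243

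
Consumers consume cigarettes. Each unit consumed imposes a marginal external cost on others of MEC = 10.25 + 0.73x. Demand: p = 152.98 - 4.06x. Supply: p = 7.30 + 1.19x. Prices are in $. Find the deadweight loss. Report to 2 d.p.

Market equilibrium (private): 7.30 + 1.19x = 152.98 - 4.06x → x_m = 27.7486.
Social marginal benefit = demand − MEC = 142.73 - 4.79x.
Set SMB = MC: 142.73 - 4.79x = 7.30 + 1.19x → x* = 22.6472.
Height of the DWL triangle at x_m is MC(x_m) − SMB(x_m) = MEC(x_m) = 30.5065.
DWL = ½ × 5.1014 × 30.5065 = 77.8129.

DWL = $77.81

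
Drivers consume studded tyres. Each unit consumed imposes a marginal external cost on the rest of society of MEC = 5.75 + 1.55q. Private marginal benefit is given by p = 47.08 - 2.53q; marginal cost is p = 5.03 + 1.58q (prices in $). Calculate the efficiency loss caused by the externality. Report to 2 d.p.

DWL = $41.25

Market equilibrium (private): 5.03 + 1.58q = 47.08 - 2.53q → q_m = 10.2311.
Social marginal benefit = demand − MEC = 41.33 - 4.08q.
Set SMB = MC: 41.33 - 4.08q = 5.03 + 1.58q → q* = 6.4134.
Height of the DWL triangle at q_m is MC(q_m) − SMB(q_m) = MEC(q_m) = 21.6083.
DWL = ½ × 3.8177 × 21.6083 = 41.2470.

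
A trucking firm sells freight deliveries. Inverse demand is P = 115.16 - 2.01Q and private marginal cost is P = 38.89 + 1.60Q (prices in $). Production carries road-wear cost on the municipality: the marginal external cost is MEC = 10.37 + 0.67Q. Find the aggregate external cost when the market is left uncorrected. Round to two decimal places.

$368.62

Market equilibrium (private): 38.89 + 1.60Q = 115.16 - 2.01Q → Q_m = 21.1274.
Total external cost = ∫₀^{Q_m} (10.37 + 0.67Q) dQ = 10.37×21.1274 + ½×0.67×21.1274² = 368.6241.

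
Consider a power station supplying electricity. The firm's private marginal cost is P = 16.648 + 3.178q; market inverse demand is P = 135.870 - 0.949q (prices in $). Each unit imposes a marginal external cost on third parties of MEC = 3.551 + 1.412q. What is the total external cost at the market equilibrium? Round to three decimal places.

$691.763

Market equilibrium (private): 16.648 + 3.178q = 135.870 - 0.949q → q_m = 28.8883.
Total external cost = ∫₀^{q_m} (3.551 + 1.412q) dq = 3.551×28.8883 + ½×1.412×28.8883² = 691.7633.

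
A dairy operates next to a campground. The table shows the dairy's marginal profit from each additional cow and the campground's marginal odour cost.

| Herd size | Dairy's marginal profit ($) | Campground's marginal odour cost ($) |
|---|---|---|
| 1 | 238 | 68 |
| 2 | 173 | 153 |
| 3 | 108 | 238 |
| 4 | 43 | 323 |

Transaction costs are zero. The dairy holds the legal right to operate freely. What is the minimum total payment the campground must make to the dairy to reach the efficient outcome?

Left alone the dairy would choose level 4 (marginal profit stays positive).
Efficient level: k* = 2 (marginal profit ≥ marginal odour cost through 2).
The campground must at least cover the dairy's forgone profit from cutting 4→2: 108 + 43 = 151.

$151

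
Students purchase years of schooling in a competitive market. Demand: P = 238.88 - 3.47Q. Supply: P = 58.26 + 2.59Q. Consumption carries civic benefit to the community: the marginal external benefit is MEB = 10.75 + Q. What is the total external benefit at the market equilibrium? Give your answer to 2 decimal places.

764.58

Market equilibrium (private): 58.26 + 2.59Q = 238.88 - 3.47Q → Q_m = 29.8053.
Total external benefit = ∫₀^{Q_m} (10.75 + 1.00Q) dQ = 10.75×29.8053 + ½×1.00×29.8053² = 764.5849.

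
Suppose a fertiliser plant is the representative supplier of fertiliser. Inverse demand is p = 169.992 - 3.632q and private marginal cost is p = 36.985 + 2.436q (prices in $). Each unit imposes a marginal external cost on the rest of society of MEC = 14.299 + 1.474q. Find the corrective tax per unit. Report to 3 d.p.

tax = $37.499 per unit

Social marginal cost = private MC + MEC = 51.284 + 3.910q.
Set SMC = demand: 51.284 + 3.910q = 169.992 - 3.632q → q* = 15.7396.
The Pigouvian tax equals MEC at q*: 14.299 + 1.474×15.7396 = 37.4992.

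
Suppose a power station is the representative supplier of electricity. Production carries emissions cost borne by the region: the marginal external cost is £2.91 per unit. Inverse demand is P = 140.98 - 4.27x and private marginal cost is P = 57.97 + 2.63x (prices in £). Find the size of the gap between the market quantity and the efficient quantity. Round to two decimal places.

Market equilibrium (private): 57.97 + 2.63x = 140.98 - 4.27x → x_m = 12.0304.
Social marginal cost = private MC + MEC = 60.88 + 2.63x.
Set SMC = demand: 60.88 + 2.63x = 140.98 - 4.27x → x* = 11.6087.
Gap = |12.0304 − 11.6087| = 0.4217.

0.42 units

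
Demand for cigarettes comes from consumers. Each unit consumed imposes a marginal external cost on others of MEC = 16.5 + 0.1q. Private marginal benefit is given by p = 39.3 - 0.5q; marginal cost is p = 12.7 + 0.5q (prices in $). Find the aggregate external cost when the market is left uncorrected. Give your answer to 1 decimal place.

$474.3

Market equilibrium (private): 12.7 + 0.5q = 39.3 - 0.5q → q_m = 26.6000.
Total external cost = ∫₀^{q_m} (16.5 + 0.1q) dq = 16.5×26.6000 + ½×0.1×26.6000² = 474.2780.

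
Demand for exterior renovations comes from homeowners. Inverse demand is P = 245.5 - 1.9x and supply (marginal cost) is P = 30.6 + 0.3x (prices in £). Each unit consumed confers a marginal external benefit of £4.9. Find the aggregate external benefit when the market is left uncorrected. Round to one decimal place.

Market equilibrium (private): 30.6 + 0.3x = 245.5 - 1.9x → x_m = 97.6818.
Total external benefit = MEB × x_m = 4.9 × 97.6818 = 478.6408.

£478.6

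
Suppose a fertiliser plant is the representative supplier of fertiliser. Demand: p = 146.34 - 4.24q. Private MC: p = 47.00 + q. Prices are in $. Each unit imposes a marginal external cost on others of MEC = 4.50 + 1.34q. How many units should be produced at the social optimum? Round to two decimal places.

Social marginal cost = private MC + MEC = 51.50 + 2.34q.
Set SMC = demand: 51.50 + 2.34q = 146.34 - 4.24q → q* = 14.4134.

q* = 14.41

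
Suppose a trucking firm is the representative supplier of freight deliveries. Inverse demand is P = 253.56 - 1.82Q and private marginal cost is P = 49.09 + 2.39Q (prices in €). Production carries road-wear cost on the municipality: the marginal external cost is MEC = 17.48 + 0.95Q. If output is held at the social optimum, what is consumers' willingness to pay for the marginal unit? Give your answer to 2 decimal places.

P = €187.61

Social marginal cost = private MC + MEC = 66.57 + 3.34Q.
Set SMC = demand: 66.57 + 3.34Q = 253.56 - 1.82Q → Q* = 36.2384.
Consumer price on the demand curve at Q*: 253.56 − 1.82×36.2384 = 187.6061.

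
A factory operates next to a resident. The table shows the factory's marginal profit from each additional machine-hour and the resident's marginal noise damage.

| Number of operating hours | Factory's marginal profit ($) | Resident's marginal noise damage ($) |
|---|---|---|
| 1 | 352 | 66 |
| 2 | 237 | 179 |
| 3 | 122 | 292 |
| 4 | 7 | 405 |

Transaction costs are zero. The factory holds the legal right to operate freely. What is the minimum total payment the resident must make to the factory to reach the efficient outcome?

Left alone the factory would choose level 4 (marginal profit stays positive).
Efficient level: k* = 2 (marginal profit ≥ marginal noise damage through 2).
The resident must at least cover the factory's forgone profit from cutting 4→2: 122 + 7 = 129.

$129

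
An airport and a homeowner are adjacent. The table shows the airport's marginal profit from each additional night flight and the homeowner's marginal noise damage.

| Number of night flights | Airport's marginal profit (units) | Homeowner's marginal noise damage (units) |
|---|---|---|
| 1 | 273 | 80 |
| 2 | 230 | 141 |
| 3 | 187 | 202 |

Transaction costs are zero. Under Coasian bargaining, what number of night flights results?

2

Bargaining reaches the level where marginal profit last exceeds marginal noise damage.
That holds through level 2 (230 ≥ 141) but not at 3 (187 < 202).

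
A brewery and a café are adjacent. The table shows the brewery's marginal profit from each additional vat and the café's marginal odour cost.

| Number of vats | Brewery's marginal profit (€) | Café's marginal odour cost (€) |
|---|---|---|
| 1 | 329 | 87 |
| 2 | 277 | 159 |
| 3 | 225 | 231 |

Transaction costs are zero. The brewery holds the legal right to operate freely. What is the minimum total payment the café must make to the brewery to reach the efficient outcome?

€225

Left alone the brewery would choose level 3 (marginal profit stays positive).
Efficient level: k* = 2 (marginal profit ≥ marginal odour cost through 2).
The café must at least cover the brewery's forgone profit from cutting 3→2: 225 = 225.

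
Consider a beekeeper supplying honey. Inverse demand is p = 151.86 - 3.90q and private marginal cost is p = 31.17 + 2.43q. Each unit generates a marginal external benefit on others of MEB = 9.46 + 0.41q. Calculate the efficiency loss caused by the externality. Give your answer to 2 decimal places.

DWL = 25.21

Market equilibrium (private): 31.17 + 2.43q = 151.86 - 3.90q → q_m = 19.0664.
Social marginal cost = private MC − MEB = 21.71 + 2.02q.
Set SMC = demand: 21.71 + 2.02q = 151.86 - 3.90q → q* = 21.9848.
Height of the DWL triangle at q_m is demand(q_m) − SMC(q_m) = MEB(q_m) = 17.2772.
DWL = ½ × 2.9184 × 17.2772 = 25.2109.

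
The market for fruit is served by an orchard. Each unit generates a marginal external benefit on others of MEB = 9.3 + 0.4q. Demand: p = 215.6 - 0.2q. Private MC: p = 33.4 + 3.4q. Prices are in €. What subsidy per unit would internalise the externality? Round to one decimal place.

Social marginal cost = private MC − MEB = 24.1 + 3.0q.
Set SMC = demand: 24.1 + 3.0q = 215.6 - 0.2q → q* = 59.8438.
The Pigouvian subsidy equals MEB at q*: 9.3 + 0.4×59.8438 = 33.2375.

subsidy = €33.2 per unit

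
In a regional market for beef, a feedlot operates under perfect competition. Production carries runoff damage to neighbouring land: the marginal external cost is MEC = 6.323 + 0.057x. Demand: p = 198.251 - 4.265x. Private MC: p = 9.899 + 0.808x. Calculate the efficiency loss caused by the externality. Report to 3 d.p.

DWL = 6.942

Market equilibrium (private): 9.899 + 0.808x = 198.251 - 4.265x → x_m = 37.1283.
Social marginal cost = private MC + MEC = 16.222 + 0.865x.
Set SMC = demand: 16.222 + 0.865x = 198.251 - 4.265x → x* = 35.4832.
Between x* and x_m the wedge SMC − demand runs linearly from 0 to MEC(x_m), so the loss is a triangle.
DWL = ½ × 1.6451 × 8.4393 = 6.9417.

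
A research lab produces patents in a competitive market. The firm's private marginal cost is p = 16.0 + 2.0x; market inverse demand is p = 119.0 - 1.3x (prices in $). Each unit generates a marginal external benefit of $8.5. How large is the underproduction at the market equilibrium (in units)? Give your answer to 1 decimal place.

2.6 units

Market equilibrium (private): 16.0 + 2.0x = 119.0 - 1.3x → x_m = 31.2121.
Social marginal cost = private MC − MEB = 7.5 + 2.0x.
Set SMC = demand: 7.5 + 2.0x = 119.0 - 1.3x → x* = 33.7879.
Gap = |31.2121 − 33.7879| = 2.5758.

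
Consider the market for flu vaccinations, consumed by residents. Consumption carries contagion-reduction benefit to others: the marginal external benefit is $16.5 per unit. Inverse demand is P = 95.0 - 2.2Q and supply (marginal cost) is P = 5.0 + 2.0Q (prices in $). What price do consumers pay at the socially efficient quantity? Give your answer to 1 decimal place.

Social marginal benefit = demand + MEB = 111.5 - 2.2Q.
Set SMB = MC: 111.5 - 2.2Q = 5.0 + 2.0Q → Q* = 25.3571.
Consumer price on the demand curve at Q*: 95.0 − 2.2×25.3571 = 39.2144.

P = $39.2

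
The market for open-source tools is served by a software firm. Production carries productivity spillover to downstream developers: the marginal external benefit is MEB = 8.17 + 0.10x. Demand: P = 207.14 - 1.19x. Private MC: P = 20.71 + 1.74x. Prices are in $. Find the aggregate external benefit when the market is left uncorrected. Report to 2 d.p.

$722.27

Market equilibrium (private): 20.71 + 1.74x = 207.14 - 1.19x → x_m = 63.6280.
Total external benefit = ∫₀^{x_m} (8.17 + 0.10x) dx = 8.17×63.6280 + ½×0.10×63.6280² = 722.2669.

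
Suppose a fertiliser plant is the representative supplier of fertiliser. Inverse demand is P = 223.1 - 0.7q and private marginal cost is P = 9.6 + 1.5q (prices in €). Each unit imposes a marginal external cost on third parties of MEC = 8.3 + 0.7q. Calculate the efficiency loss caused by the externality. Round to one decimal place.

Market equilibrium (private): 9.6 + 1.5q = 223.1 - 0.7q → q_m = 97.0455.
Social marginal cost = private MC + MEC = 17.9 + 2.2q.
Set SMC = demand: 17.9 + 2.2q = 223.1 - 0.7q → q* = 70.7586.
Height of the DWL triangle at q_m is SMC(q_m) − demand(q_m) = MEC(q_m) = 76.2318.
DWL = ½ × 26.2869 × 76.2318 = 1001.9489.

DWL = €1001.9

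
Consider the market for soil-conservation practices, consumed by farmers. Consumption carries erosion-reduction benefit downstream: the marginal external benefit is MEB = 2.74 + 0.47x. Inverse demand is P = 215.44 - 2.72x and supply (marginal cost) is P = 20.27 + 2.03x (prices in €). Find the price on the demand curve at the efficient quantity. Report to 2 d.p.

Social marginal benefit = demand + MEB = 218.18 - 2.25x.
Set SMB = MC: 218.18 - 2.25x = 20.27 + 2.03x → x* = 46.2407.
Consumer price on the demand curve at x*: 215.44 − 2.72×46.2407 = 89.6653.

P = €89.67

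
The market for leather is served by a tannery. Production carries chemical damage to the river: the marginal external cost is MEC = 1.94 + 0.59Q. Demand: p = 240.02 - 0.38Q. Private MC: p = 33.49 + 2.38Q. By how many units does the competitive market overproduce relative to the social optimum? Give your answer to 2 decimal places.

Market equilibrium (private): 33.49 + 2.38Q = 240.02 - 0.38Q → Q_m = 74.8297.
Social marginal cost = private MC + MEC = 35.43 + 2.97Q.
Set SMC = demand: 35.43 + 2.97Q = 240.02 - 0.38Q → Q* = 61.0716.
Gap = |74.8297 − 61.0716| = 13.7581.

13.76 units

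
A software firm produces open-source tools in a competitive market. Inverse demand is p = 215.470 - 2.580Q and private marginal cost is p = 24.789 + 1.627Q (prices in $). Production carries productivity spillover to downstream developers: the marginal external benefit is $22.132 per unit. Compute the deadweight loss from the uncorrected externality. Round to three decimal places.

DWL = $58.216

Market equilibrium (private): 24.789 + 1.627Q = 215.470 - 2.580Q → Q_m = 45.3247.
Social marginal cost = private MC − MEB = 2.657 + 1.627Q.
Set SMC = demand: 2.657 + 1.627Q = 215.470 - 2.580Q → Q* = 50.5855.
Between Q* and Q_m the wedge demand − SMC runs linearly from 0 to MEB(Q_m), so the loss is a triangle.
DWL = ½ × 5.2608 × 22.1320 = 58.2160.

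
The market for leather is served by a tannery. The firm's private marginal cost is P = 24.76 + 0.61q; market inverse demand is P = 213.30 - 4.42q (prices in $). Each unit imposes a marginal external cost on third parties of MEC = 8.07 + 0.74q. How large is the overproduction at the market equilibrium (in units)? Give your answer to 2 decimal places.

6.21 units

Market equilibrium (private): 24.76 + 0.61q = 213.30 - 4.42q → q_m = 37.4831.
Social marginal cost = private MC + MEC = 32.83 + 1.35q.
Set SMC = demand: 32.83 + 1.35q = 213.30 - 4.42q → q* = 31.2773.
Gap = |37.4831 − 31.2773| = 6.2058.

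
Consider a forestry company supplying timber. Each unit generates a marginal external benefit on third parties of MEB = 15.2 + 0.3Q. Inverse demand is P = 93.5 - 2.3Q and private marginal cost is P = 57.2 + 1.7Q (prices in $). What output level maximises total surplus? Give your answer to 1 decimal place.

Q* = 13.9

Social marginal cost = private MC − MEB = 42.0 + 1.4Q.
Set SMC = demand: 42.0 + 1.4Q = 93.5 - 2.3Q → Q* = 13.9189.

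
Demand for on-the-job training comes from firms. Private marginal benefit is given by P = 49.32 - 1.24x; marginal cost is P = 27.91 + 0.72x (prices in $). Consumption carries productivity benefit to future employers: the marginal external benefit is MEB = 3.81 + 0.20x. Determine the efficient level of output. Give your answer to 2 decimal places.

Social marginal benefit = demand + MEB = 53.13 - 1.04x.
Set SMB = MC: 53.13 - 1.04x = 27.91 + 0.72x → x* = 14.3295.

x* = 14.33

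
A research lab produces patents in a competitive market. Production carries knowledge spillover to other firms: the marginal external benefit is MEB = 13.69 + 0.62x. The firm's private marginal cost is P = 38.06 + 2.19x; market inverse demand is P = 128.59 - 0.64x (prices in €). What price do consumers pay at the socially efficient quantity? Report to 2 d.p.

P = €98.41

Social marginal cost = private MC − MEB = 24.37 + 1.57x.
Set SMC = demand: 24.37 + 1.57x = 128.59 - 0.64x → x* = 47.1584.
Consumer price on the demand curve at x*: 128.59 − 0.64×47.1584 = 98.4086.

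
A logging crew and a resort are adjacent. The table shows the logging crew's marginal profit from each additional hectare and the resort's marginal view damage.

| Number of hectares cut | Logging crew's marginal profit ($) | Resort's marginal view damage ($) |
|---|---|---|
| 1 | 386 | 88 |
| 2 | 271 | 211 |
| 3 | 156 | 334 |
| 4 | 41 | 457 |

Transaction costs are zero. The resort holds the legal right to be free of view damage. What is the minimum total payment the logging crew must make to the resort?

Efficient level: marginal profit ≥ marginal view damage through level 2, so k* = 2.
With the resort holding the right, the logging crew must at least compensate total damage at k*: 88 + 211 = 299.

$299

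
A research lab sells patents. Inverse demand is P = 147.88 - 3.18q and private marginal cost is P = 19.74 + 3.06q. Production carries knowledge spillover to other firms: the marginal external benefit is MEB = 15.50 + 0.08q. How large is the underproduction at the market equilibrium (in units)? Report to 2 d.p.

Market equilibrium (private): 19.74 + 3.06q = 147.88 - 3.18q → q_m = 20.5353.
Social marginal cost = private MC − MEB = 4.24 + 2.98q.
Set SMC = demand: 4.24 + 2.98q = 147.88 - 3.18q → q* = 23.3182.
Gap = |20.5353 − 23.3182| = 2.7829.

2.78 units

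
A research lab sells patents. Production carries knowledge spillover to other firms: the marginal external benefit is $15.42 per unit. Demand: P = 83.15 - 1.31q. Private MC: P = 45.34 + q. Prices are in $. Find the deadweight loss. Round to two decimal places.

Market equilibrium (private): 45.34 + q = 83.15 - 1.31q → q_m = 16.3680.
Social marginal cost = private MC − MEB = 29.92 + q.
Set SMC = demand: 29.92 + q = 83.15 - 1.31q → q* = 23.0433.
The loss is the area between SMC and demand from q* to q_m; with linear curves that's a triangle of height MEB(q_m).
DWL = ½ × 6.6753 × 15.4200 = 51.4666.

DWL = $51.47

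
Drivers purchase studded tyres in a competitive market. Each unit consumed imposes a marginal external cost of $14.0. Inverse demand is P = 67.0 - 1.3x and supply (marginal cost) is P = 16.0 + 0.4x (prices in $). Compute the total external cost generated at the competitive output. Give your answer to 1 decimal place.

Market equilibrium (private): 16.0 + 0.4x = 67.0 - 1.3x → x_m = 30.0000.
Total external cost = MEC × x_m = 14.0 × 30.0000 = 420.0000.

$420.0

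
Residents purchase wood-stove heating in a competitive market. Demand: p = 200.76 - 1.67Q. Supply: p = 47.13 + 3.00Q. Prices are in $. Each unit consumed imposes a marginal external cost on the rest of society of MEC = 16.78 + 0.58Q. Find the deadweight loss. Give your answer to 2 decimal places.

DWL = $122.47

Market equilibrium (private): 47.13 + 3.00Q = 200.76 - 1.67Q → Q_m = 32.8972.
Social marginal benefit = demand − MEC = 183.98 - 2.25Q.
Set SMB = MC: 183.98 - 2.25Q = 47.13 + 3.00Q → Q* = 26.0667.
The welfare-loss triangle has base |Q_m − Q*| and height MEC(Q_m) (the vertical gap between SMB and MC is zero at Q* and MEC at Q_m).
DWL = ½ × 6.8305 × 35.8604 = 122.4722.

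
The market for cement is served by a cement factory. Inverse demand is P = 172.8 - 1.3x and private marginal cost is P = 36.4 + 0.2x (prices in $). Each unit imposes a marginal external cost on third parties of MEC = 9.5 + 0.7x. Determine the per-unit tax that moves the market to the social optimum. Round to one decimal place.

tax = $49.9 per unit

Social marginal cost = private MC + MEC = 45.9 + 0.9x.
Set SMC = demand: 45.9 + 0.9x = 172.8 - 1.3x → x* = 57.6818.
The Pigouvian tax equals MEC at x*: 9.5 + 0.7×57.6818 = 49.8773.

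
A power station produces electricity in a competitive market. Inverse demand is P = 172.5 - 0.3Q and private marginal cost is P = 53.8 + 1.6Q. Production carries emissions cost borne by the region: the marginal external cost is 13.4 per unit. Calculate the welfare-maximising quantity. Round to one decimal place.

Social marginal cost = private MC + MEC = 67.2 + 1.6Q.
Set SMC = demand: 67.2 + 1.6Q = 172.5 - 0.3Q → Q* = 55.4211.

Q* = 55.4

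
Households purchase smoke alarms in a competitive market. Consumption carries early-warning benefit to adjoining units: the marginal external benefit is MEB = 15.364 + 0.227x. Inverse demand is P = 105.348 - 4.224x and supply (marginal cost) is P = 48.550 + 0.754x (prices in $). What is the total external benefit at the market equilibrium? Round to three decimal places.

$190.076

Market equilibrium (private): 48.550 + 0.754x = 105.348 - 4.224x → x_m = 11.4098.
Total external benefit = ∫₀^{x_m} (15.364 + 0.227x) dx = 15.364×11.4098 + ½×0.227×11.4098² = 190.0760.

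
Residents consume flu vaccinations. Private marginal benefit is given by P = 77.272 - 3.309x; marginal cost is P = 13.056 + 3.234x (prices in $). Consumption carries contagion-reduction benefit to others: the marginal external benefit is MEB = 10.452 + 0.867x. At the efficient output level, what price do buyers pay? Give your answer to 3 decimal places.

Social marginal benefit = demand + MEB = 87.724 - 2.442x.
Set SMB = MC: 87.724 - 2.442x = 13.056 + 3.234x → x* = 13.1550.
Consumer price on the demand curve at x*: 77.272 − 3.309×13.1550 = 33.7421.

P = $33.742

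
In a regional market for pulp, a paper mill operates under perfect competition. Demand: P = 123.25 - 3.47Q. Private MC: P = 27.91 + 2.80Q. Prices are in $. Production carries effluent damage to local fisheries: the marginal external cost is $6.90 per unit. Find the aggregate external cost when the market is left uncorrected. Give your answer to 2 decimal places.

$104.92

Market equilibrium (private): 27.91 + 2.80Q = 123.25 - 3.47Q → Q_m = 15.2057.
Total external cost = MEC × Q_m = 6.90 × 15.2057 = 104.9193.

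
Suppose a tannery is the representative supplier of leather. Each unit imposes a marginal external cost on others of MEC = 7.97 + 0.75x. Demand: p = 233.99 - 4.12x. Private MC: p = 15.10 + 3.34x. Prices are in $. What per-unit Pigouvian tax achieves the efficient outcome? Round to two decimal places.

tax = $27.24 per unit

Social marginal cost = private MC + MEC = 23.07 + 4.09x.
Set SMC = demand: 23.07 + 4.09x = 233.99 - 4.12x → x* = 25.6906.
The Pigouvian tax equals MEC at x*: 7.97 + 0.75×25.6906 = 27.2380.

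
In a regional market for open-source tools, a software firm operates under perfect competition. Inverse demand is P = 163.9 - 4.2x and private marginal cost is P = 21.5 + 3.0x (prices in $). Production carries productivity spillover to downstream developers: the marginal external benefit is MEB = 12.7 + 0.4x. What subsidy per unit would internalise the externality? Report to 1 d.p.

subsidy = $21.8 per unit

Social marginal cost = private MC − MEB = 8.8 + 2.6x.
Set SMC = demand: 8.8 + 2.6x = 163.9 - 4.2x → x* = 22.8088.
The Pigouvian subsidy equals MEB at x*: 12.7 + 0.4×22.8088 = 21.8235.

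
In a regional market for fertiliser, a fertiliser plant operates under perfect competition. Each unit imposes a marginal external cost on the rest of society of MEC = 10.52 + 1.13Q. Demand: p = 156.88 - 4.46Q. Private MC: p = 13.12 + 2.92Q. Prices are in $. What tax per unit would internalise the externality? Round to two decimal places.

Social marginal cost = private MC + MEC = 23.64 + 4.05Q.
Set SMC = demand: 23.64 + 4.05Q = 156.88 - 4.46Q → Q* = 15.6569.
The Pigouvian tax equals MEC at Q*: 10.52 + 1.13×15.6569 = 28.2123.

tax = $28.21 per unit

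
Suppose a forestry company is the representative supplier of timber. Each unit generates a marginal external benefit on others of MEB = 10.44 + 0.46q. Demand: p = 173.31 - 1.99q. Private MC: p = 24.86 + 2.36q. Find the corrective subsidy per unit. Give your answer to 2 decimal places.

Social marginal cost = private MC − MEB = 14.42 + 1.90q.
Set SMC = demand: 14.42 + 1.90q = 173.31 - 1.99q → q* = 40.8458.
The Pigouvian subsidy equals MEB at q*: 10.44 + 0.46×40.8458 = 29.2291.

subsidy = 29.23 per unit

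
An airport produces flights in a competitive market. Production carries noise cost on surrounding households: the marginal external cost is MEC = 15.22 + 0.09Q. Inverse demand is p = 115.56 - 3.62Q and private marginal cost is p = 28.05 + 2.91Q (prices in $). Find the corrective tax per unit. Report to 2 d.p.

Social marginal cost = private MC + MEC = 43.27 + 3.00Q.
Set SMC = demand: 43.27 + 3.00Q = 115.56 - 3.62Q → Q* = 10.9199.
The Pigouvian tax equals MEC at Q*: 15.22 + 0.09×10.9199 = 16.2028.

tax = $16.20 per unit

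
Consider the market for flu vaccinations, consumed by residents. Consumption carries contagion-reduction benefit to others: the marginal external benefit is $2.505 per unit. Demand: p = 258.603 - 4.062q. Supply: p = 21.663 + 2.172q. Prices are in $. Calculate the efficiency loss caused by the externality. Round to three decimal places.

Market equilibrium (private): 21.663 + 2.172q = 258.603 - 4.062q → q_m = 38.0077.
Social marginal benefit = demand + MEB = 261.108 - 4.062q.
Set SMB = MC: 261.108 - 4.062q = 21.663 + 2.172q → q* = 38.4095.
Between q* and q_m the wedge SMB − MC runs linearly from 0 to MEB(q_m), so the loss is a triangle.
DWL = ½ × 0.4018 × 2.5050 = 0.5033.

DWL = $0.503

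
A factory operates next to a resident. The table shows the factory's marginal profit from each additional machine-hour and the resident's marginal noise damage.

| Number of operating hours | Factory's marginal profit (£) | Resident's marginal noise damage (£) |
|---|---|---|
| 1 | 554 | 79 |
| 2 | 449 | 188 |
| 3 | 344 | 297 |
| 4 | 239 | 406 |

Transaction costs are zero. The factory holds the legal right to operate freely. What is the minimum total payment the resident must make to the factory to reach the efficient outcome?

£239

Left alone the factory would choose level 4 (marginal profit stays positive).
Efficient level: k* = 3 (marginal profit ≥ marginal noise damage through 3).
The resident must at least cover the factory's forgone profit from cutting 4→3: 239 = 239.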